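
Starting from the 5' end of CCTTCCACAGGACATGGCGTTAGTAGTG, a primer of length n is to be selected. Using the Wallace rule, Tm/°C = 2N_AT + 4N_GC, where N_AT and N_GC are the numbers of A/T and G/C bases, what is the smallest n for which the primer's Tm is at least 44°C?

First 13 bases: CCTTCCACAGGAC → Tm = 42°C (< 44°C)
First 14 bases: CCTTCCACAGGACA → Tm = 44°C (≥ 44°C)
Each additional base adds 2°C (A/T) or 4°C (G/C), so Tm is non-decreasing in n; n = 14 is the first length to reach 44°C.

n = 14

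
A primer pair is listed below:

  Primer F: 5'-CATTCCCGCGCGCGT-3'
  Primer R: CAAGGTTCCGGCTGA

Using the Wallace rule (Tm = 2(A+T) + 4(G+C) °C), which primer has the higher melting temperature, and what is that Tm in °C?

Primer F, 52°C

Primer F: A+T=4, G+C=11 → Tm = 2(4)+4(11) = 52°C
Primer R: A+T=6, G+C=9 → Tm = 2(6)+4(9) = 48°C
52°C vs 48°C → primer F is higher.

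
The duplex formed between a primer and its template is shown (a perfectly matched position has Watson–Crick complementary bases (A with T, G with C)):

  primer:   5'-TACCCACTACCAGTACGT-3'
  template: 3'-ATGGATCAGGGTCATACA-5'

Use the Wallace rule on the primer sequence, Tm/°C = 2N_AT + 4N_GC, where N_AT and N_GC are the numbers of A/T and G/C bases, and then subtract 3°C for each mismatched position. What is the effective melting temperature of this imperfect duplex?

Primer base counts: A=5, T=4, G=2, C=7 → A+T=9, G+C=9
Perfect-match Tm = 2(9) + 4(9) = 18 + 36 = 54°C
Mismatches (positions where the bases are not complementary): 4 (at positions 5, 7, 9, 16)
Effective Tm = 54 − 4×3 = 54 − 12 = 42°C

42°C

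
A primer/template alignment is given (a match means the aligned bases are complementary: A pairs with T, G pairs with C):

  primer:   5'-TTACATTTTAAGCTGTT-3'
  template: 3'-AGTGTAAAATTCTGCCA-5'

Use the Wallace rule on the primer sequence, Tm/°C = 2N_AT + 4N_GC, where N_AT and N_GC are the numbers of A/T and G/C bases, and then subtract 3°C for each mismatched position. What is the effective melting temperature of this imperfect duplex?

Primer base counts: A=4, T=9, G=2, C=2 → A+T=13, G+C=4
Perfect-match Tm = 2(13) + 4(4) = 26 + 16 = 42°C
Mismatches (positions where the bases are not complementary): 4 (at positions 2, 13, 14, 16)
Effective Tm = 42 − 4×3 = 42 − 12 = 30°C

30°C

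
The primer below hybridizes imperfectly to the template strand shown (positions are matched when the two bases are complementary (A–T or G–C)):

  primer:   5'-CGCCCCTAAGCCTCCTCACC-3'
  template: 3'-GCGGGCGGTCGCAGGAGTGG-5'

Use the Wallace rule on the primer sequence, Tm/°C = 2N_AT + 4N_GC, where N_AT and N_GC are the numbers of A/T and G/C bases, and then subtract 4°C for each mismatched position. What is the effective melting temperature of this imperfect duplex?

52°C

Primer base counts: A=3, T=3, G=2, C=12 → A+T=6, G+C=14
Perfect-match Tm = 2(6) + 4(14) = 12 + 56 = 68°C
Mismatches (positions where the bases are not complementary): 4 (at positions 6, 7, 8, 12)
Effective Tm = 68 − 4×4 = 68 − 16 = 52°C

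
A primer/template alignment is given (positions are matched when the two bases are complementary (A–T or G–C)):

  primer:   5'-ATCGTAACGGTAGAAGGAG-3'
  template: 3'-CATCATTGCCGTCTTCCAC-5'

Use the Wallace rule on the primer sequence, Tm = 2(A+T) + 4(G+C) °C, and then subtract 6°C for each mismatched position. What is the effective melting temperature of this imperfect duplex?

Primer base counts: A=7, T=3, G=7, C=2 → A+T=10, G+C=9
Perfect-match Tm = 2(10) + 4(9) = 20 + 36 = 56°C
Mismatches (positions where the bases are not complementary): 4 (at positions 1, 3, 11, 18)
Effective Tm = 56 − 4×6 = 56 − 24 = 32°C

32°C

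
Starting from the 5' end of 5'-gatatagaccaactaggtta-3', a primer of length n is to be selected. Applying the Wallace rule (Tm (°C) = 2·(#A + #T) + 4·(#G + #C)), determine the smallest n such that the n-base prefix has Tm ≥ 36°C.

First 12 bases: GATATAGACCAA → Tm = 32°C (< 36°C)
First 13 bases: GATATAGACCAAC → Tm = 36°C (≥ 36°C)
Since every base adds ≥2°C, Tm only increases with n, so the threshold is first crossed at n = 13.

n = 13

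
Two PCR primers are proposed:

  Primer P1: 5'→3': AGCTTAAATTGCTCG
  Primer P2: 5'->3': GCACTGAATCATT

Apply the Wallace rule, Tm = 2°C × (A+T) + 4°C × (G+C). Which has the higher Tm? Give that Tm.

Primer P1: A+T=9, G+C=6 → Tm = 2(9)+4(6) = 42°C
Primer P2: A+T=8, G+C=5 → Tm = 2(8)+4(5) = 36°C
42°C vs 36°C → primer P1 is higher.

Primer P1, 42°C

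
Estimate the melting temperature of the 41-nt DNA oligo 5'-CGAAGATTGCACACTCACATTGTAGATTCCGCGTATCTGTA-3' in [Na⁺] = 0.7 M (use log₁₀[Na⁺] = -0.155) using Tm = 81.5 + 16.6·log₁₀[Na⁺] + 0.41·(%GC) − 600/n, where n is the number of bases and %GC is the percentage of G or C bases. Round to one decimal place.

Length n = 41. Base counts: G=8, T=12, A=11, C=10
G+C = 18, so %GC = 18/41 × 100 = 43.902%
Salt term: 16.6 × (-0.155) = -2.573
GC term: 0.41 × 43.902 = 18; length term: −600/41 = −14.634
Tm = 81.5 + (-2.573) + 18 − 14.634 = 82.293 → 82.3°C

82.3°C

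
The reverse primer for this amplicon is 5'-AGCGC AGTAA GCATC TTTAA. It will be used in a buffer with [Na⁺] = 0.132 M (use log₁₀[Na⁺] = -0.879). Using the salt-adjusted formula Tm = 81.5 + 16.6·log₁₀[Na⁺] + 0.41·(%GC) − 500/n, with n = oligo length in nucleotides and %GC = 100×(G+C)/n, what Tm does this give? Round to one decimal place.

58.3°C

Length n = 20. Scanning the sequence gives T=5, A=7, C=4, G=4.
G+C = 8, so %GC = 8/20 × 100 = 40%
Salt term: 16.6 × (-0.879) = -14.591
GC term: 0.41 × 40 = 16.4; length term: −500/20 = −25
Tm = 81.5 + (-14.591) + 16.4 − 25 = 58.309 → 58.3°C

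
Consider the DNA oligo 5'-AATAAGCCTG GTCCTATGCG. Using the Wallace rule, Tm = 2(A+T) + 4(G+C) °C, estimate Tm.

A=5, G=5, C=5, T=5
AT pairs contribute 10, GC pairs contribute 10.
Tm = 2×10 + 4×10 = 60°C

60°C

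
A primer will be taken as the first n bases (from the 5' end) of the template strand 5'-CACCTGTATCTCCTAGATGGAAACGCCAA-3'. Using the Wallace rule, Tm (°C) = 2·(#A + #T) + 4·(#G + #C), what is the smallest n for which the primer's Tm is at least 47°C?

First 15 bases: CACCTGTATCTCCTA → Tm = 44°C (< 47°C)
First 16 bases: CACCTGTATCTCCTAG → Tm = 48°C (≥ 47°C)
Since every base adds ≥2°C, Tm only increases with n, so the threshold is first crossed at n = 16.

n = 16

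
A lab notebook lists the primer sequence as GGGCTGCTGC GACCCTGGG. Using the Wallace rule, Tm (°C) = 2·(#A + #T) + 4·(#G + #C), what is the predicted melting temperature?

Scanning the sequence gives A=1, T=3, G=9, C=6.
So N_AT = 4 and N_GC = 15.
Tm = 2×4 + 4×15 = 68°C

68°C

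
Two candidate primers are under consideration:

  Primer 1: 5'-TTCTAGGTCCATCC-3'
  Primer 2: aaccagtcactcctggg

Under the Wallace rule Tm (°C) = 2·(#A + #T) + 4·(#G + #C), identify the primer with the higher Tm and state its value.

Primer 1: A+T=7, G+C=7 → Tm = 2(7)+4(7) = 42°C
Primer 2: A+T=7, G+C=10 → Tm = 2(7)+4(10) = 54°C
42°C vs 54°C → primer 2 is higher.

Primer 2, 54°C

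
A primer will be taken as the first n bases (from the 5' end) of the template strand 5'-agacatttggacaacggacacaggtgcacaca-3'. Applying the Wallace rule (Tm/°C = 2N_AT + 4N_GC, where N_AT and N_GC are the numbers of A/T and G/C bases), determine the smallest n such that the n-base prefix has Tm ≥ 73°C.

n = 25

First 24 bases: AGACATTTGGACAACGGACACAGG → Tm = 72°C (< 73°C)
First 25 bases: AGACATTTGGACAACGGACACAGGT → Tm = 74°C (≥ 73°C)
Each additional base adds 2°C (A/T) or 4°C (G/C), so Tm is non-decreasing in n; n = 25 is the first length to reach 73°C.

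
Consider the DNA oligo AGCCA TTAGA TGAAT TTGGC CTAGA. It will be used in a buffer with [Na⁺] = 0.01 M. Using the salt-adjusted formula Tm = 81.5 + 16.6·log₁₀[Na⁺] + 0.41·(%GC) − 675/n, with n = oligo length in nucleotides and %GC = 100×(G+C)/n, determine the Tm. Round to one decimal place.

Length n = 25. G=6, A=8, T=7, C=4
G+C = 10, so %GC = 10/25 × 100 = 40%
Salt term: 16.6 × (-2) = -33.2
GC term: 0.41 × 40 = 16.4; length term: −675/25 = −27
Tm = 81.5 + (-33.2) + 16.4 − 27 = 37.7 → 37.7°C

37.7°C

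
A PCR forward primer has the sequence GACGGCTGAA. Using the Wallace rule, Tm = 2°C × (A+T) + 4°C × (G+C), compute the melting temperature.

32°C

Base counts: C=2, T=1, G=4, A=3
A+T = 4, G+C = 6
Tm = 2(4) + 4(6) = 8 + 24 = 32°C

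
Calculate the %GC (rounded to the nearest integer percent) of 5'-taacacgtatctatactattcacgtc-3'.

35%

Scanning the sequence gives A=8, G=2, T=9, C=7.
G+C = 2 + 7 = 9 out of 26 bases
%GC = 9/26 × 100 = 34.62% ≈ 35%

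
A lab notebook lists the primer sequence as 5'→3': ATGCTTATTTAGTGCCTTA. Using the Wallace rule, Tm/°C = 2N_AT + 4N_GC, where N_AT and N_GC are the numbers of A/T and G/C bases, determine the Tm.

Scanning the sequence gives A=4, G=3, T=9, C=3.
A+T = 13, G+C = 6
Tm = 2×13 + 4×6 = 50°C

50°C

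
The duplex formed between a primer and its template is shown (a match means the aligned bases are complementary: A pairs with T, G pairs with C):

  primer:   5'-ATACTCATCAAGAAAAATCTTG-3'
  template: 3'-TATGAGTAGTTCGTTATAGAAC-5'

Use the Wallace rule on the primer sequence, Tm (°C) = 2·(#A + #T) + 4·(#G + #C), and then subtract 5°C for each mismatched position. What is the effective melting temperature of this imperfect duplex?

46°C

Primer base counts: A=10, T=6, G=2, C=4 → A+T=16, G+C=6
Perfect-match Tm = 2(16) + 4(6) = 32 + 24 = 56°C
Mismatches (positions where the bases are not complementary): 2 (at positions 13, 16)
Effective Tm = 56 − 2×5 = 56 − 10 = 46°C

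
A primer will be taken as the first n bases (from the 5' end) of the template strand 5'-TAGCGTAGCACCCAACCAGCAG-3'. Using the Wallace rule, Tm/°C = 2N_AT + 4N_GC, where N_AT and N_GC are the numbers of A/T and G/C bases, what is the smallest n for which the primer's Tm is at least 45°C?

n = 15

First 14 bases: TAGCGTAGCACCCA → Tm = 44°C (< 45°C)
First 15 bases: TAGCGTAGCACCCAA → Tm = 46°C (≥ 45°C)
Since every base adds ≥2°C, Tm only increases with n, so the threshold is first crossed at n = 15.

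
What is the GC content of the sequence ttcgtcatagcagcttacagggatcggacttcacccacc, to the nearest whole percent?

Scanning the sequence gives G=8, C=13, T=9, A=9.
G+C = 8 + 13 = 21 out of 39 bases
%GC = 21/39 × 100 = 53.85% ≈ 54%

54%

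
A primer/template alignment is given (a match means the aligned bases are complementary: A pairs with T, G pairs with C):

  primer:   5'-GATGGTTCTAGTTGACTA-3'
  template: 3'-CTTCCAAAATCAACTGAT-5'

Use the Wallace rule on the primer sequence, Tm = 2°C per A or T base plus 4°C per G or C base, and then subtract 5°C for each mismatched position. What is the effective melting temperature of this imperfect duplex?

40°C

Primer base counts: A=4, T=7, G=5, C=2 → A+T=11, G+C=7
Perfect-match Tm = 2(11) + 4(7) = 22 + 28 = 50°C
Mismatches (positions where the bases are not complementary): 2 (at positions 3, 8)
Effective Tm = 50 − 2×5 = 50 − 10 = 40°C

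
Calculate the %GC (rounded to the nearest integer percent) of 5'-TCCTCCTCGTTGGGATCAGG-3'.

Counting bases: G=6, C=6, T=6, A=2
G+C = 6 + 6 = 12 out of 20 bases
%GC = 12/20 × 100 = 60% ≈ 60%

60%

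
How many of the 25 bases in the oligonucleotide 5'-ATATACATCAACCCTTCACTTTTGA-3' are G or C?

T=9, C=7, G=1, A=8
Total G or C: 1 + 7 = 8

8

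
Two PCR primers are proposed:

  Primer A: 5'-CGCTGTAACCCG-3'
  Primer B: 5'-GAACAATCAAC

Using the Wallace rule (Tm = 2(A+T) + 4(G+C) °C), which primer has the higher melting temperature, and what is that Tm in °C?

Primer A, 40°C

Primer A: A+T=4, G+C=8 → Tm = 2(4)+4(8) = 40°C
Primer B: A+T=7, G+C=4 → Tm = 2(7)+4(4) = 30°C
40°C vs 30°C → primer A is higher.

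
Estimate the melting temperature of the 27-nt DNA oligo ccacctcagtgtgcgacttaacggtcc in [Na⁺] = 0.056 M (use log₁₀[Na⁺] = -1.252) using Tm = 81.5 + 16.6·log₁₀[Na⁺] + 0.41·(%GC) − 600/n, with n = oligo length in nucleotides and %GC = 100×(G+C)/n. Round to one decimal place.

Length n = 27. Scanning the sequence gives A=5, T=6, C=10, G=6.
G+C = 16, so %GC = 16/27 × 100 = 59.259%
Salt term: 16.6 × (-1.252) = -20.783
GC term: 0.41 × 59.259 = 24.296; length term: −600/27 = −22.222
Tm = 81.5 + (-20.783) + 24.296 − 22.222 = 62.791 → 62.8°C

62.8°C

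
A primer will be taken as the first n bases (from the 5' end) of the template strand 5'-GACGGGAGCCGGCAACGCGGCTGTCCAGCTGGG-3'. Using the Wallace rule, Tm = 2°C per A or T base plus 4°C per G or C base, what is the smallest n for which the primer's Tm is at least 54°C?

n = 16

First 15 bases: GACGGGAGCCGGCAA → Tm = 52°C (< 54°C)
First 16 bases: GACGGGAGCCGGCAAC → Tm = 56°C (≥ 54°C)
Since every base adds ≥2°C, Tm only increases with n, so the threshold is first crossed at n = 16.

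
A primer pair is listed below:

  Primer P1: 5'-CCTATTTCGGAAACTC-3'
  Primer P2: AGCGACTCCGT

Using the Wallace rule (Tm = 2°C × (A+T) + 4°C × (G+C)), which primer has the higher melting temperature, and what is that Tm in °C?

Primer P1, 46°C

Primer P1: A+T=9, G+C=7 → Tm = 2(9)+4(7) = 46°C
Primer P2: A+T=4, G+C=7 → Tm = 2(4)+4(7) = 36°C
46°C vs 36°C → primer P1 is higher.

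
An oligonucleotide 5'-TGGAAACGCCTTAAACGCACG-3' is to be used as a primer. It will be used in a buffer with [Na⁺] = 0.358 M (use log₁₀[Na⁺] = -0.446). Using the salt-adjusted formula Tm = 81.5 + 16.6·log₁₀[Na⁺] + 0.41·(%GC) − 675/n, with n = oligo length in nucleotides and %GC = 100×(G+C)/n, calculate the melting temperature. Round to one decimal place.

63.4°C

Length n = 21. Counting bases: C=6, A=7, T=3, G=5
G+C = 11, so %GC = 11/21 × 100 = 52.381%
Salt term: 16.6 × (-0.446) = -7.404
GC term: 0.41 × 52.381 = 21.476; length term: −675/21 = −32.143
Tm = 81.5 + (-7.404) + 21.476 − 32.143 = 63.429 → 63.4°C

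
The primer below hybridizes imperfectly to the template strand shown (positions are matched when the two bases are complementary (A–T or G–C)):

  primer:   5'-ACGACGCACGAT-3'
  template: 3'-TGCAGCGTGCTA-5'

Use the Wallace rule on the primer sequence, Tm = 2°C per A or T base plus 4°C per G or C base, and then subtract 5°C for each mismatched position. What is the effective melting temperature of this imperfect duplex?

Primer base counts: A=4, T=1, G=3, C=4 → A+T=5, G+C=7
Perfect-match Tm = 2(5) + 4(7) = 10 + 28 = 38°C
Mismatches (positions where the bases are not complementary): 1 (at position 4)
Effective Tm = 38 − 1×5 = 38 − 5 = 33°C

33°C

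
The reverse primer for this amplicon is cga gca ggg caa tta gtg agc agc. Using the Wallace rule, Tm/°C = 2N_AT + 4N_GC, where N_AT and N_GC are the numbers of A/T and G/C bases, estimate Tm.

Counting bases: C=5, A=7, G=9, T=3
A+T = 10, G+C = 14
Tm = 2×10 + 4×14 = 76°C

76°C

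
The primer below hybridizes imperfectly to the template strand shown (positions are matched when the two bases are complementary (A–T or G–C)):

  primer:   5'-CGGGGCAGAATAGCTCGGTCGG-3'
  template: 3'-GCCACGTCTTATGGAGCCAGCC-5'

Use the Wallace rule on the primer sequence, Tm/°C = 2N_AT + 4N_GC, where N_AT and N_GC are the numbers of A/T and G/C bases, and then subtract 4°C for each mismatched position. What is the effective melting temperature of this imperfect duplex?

66°C

Primer base counts: A=4, T=3, G=10, C=5 → A+T=7, G+C=15
Perfect-match Tm = 2(7) + 4(15) = 14 + 60 = 74°C
Mismatches (positions where the bases are not complementary): 2 (at positions 4, 13)
Effective Tm = 74 − 2×4 = 74 − 8 = 66°C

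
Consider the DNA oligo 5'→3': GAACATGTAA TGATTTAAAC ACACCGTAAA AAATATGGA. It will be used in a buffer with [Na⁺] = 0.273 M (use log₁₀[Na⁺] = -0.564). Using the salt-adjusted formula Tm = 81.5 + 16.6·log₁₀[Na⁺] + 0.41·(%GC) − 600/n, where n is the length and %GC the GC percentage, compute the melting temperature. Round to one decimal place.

68.3°C

Length n = 39. Base counts: G=6, A=19, C=5, T=9
G+C = 11, so %GC = 11/39 × 100 = 28.205%
Salt term: 16.6 × (-0.564) = -9.362
GC term: 0.41 × 28.205 = 11.564; length term: −600/39 = −15.385
Tm = 81.5 + (-9.362) + 11.564 − 15.385 = 68.317 → 68.3°C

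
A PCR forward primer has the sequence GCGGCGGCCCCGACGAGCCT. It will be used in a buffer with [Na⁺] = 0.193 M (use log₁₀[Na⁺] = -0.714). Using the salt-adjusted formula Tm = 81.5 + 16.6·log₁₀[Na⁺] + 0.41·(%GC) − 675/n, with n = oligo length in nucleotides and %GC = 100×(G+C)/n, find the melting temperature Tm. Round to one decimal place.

Length n = 20. Counting bases: A=2, T=1, C=9, G=8
G+C = 17, so %GC = 17/20 × 100 = 85%
Salt term: 16.6 × (-0.714) = -11.852
GC term: 0.41 × 85 = 34.85; length term: −675/20 = −33.75
Tm = 81.5 + (-11.852) + 34.85 − 33.75 = 70.748 → 70.7°C

70.7°C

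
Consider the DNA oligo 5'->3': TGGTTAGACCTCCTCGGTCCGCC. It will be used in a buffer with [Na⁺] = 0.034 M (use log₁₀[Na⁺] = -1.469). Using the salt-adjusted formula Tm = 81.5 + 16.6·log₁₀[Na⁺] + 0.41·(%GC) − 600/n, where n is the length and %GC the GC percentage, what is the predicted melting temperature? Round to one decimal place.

Length n = 23. G=6, A=2, T=6, C=9
G+C = 15, so %GC = 15/23 × 100 = 65.217%
Salt term: 16.6 × (-1.469) = -24.385
GC term: 0.41 × 65.217 = 26.739; length term: −600/23 = −26.087
Tm = 81.5 + (-24.385) + 26.739 − 26.087 = 57.767 → 57.8°C

57.8°C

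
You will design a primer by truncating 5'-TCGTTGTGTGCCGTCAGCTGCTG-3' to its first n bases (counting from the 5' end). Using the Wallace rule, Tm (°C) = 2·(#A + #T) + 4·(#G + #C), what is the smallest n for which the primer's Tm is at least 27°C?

First 9 bases: TCGTTGTGT → Tm = 26°C (< 27°C)
First 10 bases: TCGTTGTGTG → Tm = 30°C (≥ 27°C)
Since every base adds ≥2°C, Tm only increases with n, so the threshold is first crossed at n = 10.

n = 10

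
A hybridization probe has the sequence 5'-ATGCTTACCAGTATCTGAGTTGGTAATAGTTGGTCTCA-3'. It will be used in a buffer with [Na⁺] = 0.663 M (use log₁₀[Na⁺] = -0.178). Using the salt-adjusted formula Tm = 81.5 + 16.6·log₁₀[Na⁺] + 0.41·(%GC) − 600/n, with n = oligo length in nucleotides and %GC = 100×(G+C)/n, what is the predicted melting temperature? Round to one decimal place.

Length n = 38. Base counts: T=14, C=6, G=9, A=9
G+C = 15, so %GC = 15/38 × 100 = 39.474%
Salt term: 16.6 × (-0.178) = -2.955
GC term: 0.41 × 39.474 = 16.184; length term: −600/38 = −15.789
Tm = 81.5 + (-2.955) + 16.184 − 15.789 = 78.94 → 78.9°C

78.9°C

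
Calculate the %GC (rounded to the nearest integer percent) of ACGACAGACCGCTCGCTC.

Scanning the sequence gives A=4, T=2, C=8, G=4.
G+C = 4 + 8 = 12 out of 18 bases
%GC = 12/18 × 100 = 66.67% ≈ 67%

67%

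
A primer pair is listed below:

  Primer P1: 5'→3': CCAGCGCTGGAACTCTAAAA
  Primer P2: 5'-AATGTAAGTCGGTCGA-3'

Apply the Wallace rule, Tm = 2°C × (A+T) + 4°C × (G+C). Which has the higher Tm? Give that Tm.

Primer P1, 60°C

Primer P1: A+T=10, G+C=10 → Tm = 2(10)+4(10) = 60°C
Primer P2: A+T=9, G+C=7 → Tm = 2(9)+4(7) = 46°C
60°C vs 46°C → primer P1 is higher.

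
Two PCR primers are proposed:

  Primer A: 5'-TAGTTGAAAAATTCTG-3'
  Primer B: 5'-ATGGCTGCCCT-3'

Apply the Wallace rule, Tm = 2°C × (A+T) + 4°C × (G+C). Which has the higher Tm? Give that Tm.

Primer A: A+T=12, G+C=4 → Tm = 2(12)+4(4) = 40°C
Primer B: A+T=4, G+C=7 → Tm = 2(4)+4(7) = 36°C
40°C vs 36°C → primer A is higher.

Primer A, 40°C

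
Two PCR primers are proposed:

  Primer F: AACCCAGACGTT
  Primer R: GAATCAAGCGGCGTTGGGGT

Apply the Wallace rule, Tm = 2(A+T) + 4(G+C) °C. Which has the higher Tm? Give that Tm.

Primer F: A+T=6, G+C=6 → Tm = 2(6)+4(6) = 36°C
Primer R: A+T=8, G+C=12 → Tm = 2(8)+4(12) = 64°C
36°C vs 64°C → primer R is higher.

Primer R, 64°C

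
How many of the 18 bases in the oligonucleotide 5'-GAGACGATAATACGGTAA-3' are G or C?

7

Scanning the sequence gives G=5, A=8, T=3, C=2.
Total G or C: 5 + 2 = 7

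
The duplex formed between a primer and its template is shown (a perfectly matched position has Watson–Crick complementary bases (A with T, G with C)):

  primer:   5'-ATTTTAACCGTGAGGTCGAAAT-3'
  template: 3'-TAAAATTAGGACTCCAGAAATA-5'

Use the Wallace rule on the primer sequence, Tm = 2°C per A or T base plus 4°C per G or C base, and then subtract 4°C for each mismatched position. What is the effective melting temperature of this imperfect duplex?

40°C

Primer base counts: A=7, T=7, G=5, C=3 → A+T=14, G+C=8
Perfect-match Tm = 2(14) + 4(8) = 28 + 32 = 60°C
Mismatches (positions where the bases are not complementary): 5 (at positions 8, 10, 18, 19, 20)
Effective Tm = 60 − 5×4 = 60 − 20 = 40°C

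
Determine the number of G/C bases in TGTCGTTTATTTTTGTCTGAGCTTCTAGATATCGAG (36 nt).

13

C=5, G=8, T=17, A=6
Total G or C: 8 + 5 = 13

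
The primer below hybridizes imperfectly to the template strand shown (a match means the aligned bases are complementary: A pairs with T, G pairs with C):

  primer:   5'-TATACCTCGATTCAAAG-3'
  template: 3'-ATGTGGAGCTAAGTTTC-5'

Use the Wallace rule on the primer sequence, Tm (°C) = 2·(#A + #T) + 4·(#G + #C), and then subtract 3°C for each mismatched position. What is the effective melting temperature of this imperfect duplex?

43°C

Primer base counts: A=6, T=5, G=2, C=4 → A+T=11, G+C=6
Perfect-match Tm = 2(11) + 4(6) = 22 + 24 = 46°C
Mismatches (positions where the bases are not complementary): 1 (at position 3)
Effective Tm = 46 − 1×3 = 46 − 3 = 43°C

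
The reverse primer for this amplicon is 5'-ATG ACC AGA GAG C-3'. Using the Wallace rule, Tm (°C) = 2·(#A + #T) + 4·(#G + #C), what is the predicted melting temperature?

40°C

Counting bases: C=3, A=5, T=1, G=4
AT pairs contribute 6, GC pairs contribute 7.
Tm = 2(6) + 4(7) = 12 + 28 = 40°C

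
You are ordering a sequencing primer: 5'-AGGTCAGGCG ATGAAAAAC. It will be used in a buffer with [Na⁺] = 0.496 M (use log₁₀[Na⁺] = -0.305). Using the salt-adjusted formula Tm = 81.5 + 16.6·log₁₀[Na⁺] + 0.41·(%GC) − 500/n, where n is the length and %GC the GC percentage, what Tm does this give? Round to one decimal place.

69.5°C

Length n = 19. Scanning the sequence gives G=6, C=3, T=2, A=8.
G+C = 9, so %GC = 9/19 × 100 = 47.368%
Salt term: 16.6 × (-0.305) = -5.063
GC term: 0.41 × 47.368 = 19.421; length term: −500/19 = −26.316
Tm = 81.5 + (-5.063) + 19.421 − 26.316 = 69.542 → 69.5°C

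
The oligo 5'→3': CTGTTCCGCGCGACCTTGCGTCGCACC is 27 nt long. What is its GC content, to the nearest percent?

G=7, C=12, T=6, A=2
G+C = 7 + 12 = 19 out of 27 bases
%GC = 19/27 × 100 = 70.37% ≈ 70%

70%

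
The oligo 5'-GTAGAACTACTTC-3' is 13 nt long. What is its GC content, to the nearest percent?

A=4, T=4, C=3, G=2
G+C = 2 + 3 = 5 out of 13 bases
%GC = 5/13 × 100 = 38.46% ≈ 38%

38%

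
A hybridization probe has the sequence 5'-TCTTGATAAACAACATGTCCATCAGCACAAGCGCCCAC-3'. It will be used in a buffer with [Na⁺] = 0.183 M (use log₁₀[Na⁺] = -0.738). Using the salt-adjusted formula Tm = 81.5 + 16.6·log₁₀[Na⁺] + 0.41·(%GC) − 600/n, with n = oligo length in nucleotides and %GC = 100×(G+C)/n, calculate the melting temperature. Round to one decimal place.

Length n = 38. Base counts: G=5, C=13, A=13, T=7
G+C = 18, so %GC = 18/38 × 100 = 47.368%
Salt term: 16.6 × (-0.738) = -12.251
GC term: 0.41 × 47.368 = 19.421; length term: −600/38 = −15.789
Tm = 81.5 + (-12.251) + 19.421 − 15.789 = 72.881 → 72.9°C

72.9°C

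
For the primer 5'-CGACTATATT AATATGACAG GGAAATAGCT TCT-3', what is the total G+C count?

11

Scanning the sequence gives A=12, T=10, G=6, C=5.
Total G or C: 6 + 5 = 11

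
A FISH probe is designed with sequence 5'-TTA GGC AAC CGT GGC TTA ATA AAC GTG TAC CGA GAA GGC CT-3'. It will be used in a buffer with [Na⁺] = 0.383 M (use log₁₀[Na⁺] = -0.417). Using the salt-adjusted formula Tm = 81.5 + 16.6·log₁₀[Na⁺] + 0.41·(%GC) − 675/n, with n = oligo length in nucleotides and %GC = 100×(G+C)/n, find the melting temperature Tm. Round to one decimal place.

Length n = 41. Scanning the sequence gives C=9, A=12, T=9, G=11.
G+C = 20, so %GC = 20/41 × 100 = 48.78%
Salt term: 16.6 × (-0.417) = -6.922
GC term: 0.41 × 48.78 = 20; length term: −675/41 = −16.463
Tm = 81.5 + (-6.922) + 20 − 16.463 = 78.115 → 78.1°C

78.1°C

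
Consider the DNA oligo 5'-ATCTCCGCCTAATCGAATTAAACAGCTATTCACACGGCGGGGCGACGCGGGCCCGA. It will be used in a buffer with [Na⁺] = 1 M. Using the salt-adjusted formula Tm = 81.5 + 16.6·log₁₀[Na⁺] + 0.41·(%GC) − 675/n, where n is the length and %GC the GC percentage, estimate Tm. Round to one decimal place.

Length n = 56. G=15, A=14, T=9, C=18
G+C = 33, so %GC = 33/56 × 100 = 58.929%
Salt term: 16.6 × (0) = 0
GC term: 0.41 × 58.929 = 24.161; length term: −675/56 = −12.054
Tm = 81.5 + (0) + 24.161 − 12.054 = 93.607 → 93.6°C

93.6°C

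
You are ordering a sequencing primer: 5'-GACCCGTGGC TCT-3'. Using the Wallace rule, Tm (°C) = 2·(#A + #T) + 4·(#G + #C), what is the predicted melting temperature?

44°C

Counting bases: G=4, T=3, C=5, A=1
So N_AT = 4 and N_GC = 9.
Tm = 4·9 + 2·4 = 36 + 8 = 44°C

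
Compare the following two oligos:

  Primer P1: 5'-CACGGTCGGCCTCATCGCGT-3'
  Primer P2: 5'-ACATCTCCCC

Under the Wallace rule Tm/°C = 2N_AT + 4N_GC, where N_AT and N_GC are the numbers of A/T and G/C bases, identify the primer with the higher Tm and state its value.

Primer P1: A+T=6, G+C=14 → Tm = 2(6)+4(14) = 68°C
Primer P2: A+T=4, G+C=6 → Tm = 2(4)+4(6) = 32°C
68°C vs 32°C → primer P1 is higher.

Primer P1, 68°C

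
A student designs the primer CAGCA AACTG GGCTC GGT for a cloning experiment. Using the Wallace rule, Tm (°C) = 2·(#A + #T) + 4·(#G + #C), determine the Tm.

C=5, T=3, G=6, A=4
A+T = 7, G+C = 11
Tm = 2×7 + 4×11 = 58°C

58°C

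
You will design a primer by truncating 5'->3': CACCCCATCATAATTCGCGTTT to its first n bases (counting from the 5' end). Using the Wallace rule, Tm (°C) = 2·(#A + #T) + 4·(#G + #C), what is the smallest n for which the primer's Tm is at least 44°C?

n = 16

First 15 bases: CACCCCATCATAATT → Tm = 42°C (< 44°C)
First 16 bases: CACCCCATCATAATTC → Tm = 46°C (≥ 44°C)
Each additional base adds 2°C (A/T) or 4°C (G/C), so Tm is non-decreasing in n; n = 16 is the first length to reach 44°C.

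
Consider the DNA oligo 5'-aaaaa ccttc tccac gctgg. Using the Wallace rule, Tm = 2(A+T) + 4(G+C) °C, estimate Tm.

C=7, G=3, T=4, A=6
So N_AT = 10 and N_GC = 10.
Tm = 4·10 + 2·10 = 40 + 20 = 60°C

60°C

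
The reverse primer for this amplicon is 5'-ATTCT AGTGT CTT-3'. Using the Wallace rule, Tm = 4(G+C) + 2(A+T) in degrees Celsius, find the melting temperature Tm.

34°C

C=2, T=7, G=2, A=2
A+T = 9, G+C = 4
Tm = 2(9) + 4(4) = 18 + 16 = 34°C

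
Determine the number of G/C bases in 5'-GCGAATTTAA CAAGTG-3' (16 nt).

Counting bases: G=4, A=6, T=4, C=2
Total G or C: 4 + 2 = 6

6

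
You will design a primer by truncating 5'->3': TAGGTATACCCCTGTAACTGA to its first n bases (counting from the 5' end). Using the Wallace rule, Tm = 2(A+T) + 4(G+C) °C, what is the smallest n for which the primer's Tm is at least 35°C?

First 11 bases: TAGGTATACCC → Tm = 32°C (< 35°C)
First 12 bases: TAGGTATACCCC → Tm = 36°C (≥ 35°C)
Since every base adds ≥2°C, Tm only increases with n, so the threshold is first crossed at n = 12.

n = 12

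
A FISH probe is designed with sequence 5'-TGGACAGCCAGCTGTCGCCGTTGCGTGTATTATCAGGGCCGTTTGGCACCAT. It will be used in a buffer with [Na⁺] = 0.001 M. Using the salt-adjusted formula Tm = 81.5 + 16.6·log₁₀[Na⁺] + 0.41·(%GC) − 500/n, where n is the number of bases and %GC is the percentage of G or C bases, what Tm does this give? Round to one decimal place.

Length n = 52. Counting bases: T=14, C=14, A=8, G=16
G+C = 30, so %GC = 30/52 × 100 = 57.692%
Salt term: 16.6 × (-3) = -49.8
GC term: 0.41 × 57.692 = 23.654; length term: −500/52 = −9.615
Tm = 81.5 + (-49.8) + 23.654 − 9.615 = 45.739 → 45.7°C

45.7°C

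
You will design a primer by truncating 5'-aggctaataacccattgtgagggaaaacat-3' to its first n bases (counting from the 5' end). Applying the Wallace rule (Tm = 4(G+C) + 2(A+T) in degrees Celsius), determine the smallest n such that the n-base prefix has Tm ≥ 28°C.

First 10 bases: AGGCTAATAA → Tm = 26°C (< 28°C)
First 11 bases: AGGCTAATAAC → Tm = 30°C (≥ 28°C)
Each additional base adds 2°C (A/T) or 4°C (G/C), so Tm is non-decreasing in n; n = 11 is the first length to reach 28°C.

n = 11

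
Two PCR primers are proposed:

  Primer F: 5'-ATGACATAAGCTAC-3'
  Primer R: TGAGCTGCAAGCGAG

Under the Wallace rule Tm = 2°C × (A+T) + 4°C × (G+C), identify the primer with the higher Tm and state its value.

Primer F: A+T=9, G+C=5 → Tm = 2(9)+4(5) = 38°C
Primer R: A+T=6, G+C=9 → Tm = 2(6)+4(9) = 48°C
38°C vs 48°C → primer R is higher.

Primer R, 48°C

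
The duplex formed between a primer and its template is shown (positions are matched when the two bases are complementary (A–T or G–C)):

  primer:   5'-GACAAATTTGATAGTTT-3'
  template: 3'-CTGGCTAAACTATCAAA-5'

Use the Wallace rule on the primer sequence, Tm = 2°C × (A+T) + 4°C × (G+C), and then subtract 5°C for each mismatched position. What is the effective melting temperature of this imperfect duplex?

Primer base counts: A=6, T=7, G=3, C=1 → A+T=13, G+C=4
Perfect-match Tm = 2(13) + 4(4) = 26 + 16 = 42°C
Mismatches (positions where the bases are not complementary): 2 (at positions 4, 5)
Effective Tm = 42 − 2×5 = 42 − 10 = 32°C

32°C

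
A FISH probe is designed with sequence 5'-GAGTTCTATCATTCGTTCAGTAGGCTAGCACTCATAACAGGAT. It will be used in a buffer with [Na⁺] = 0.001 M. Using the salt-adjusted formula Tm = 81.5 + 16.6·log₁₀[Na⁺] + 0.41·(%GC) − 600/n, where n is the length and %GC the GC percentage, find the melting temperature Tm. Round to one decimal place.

34.9°C

Length n = 43. Counting bases: T=13, A=12, C=9, G=9
G+C = 18, so %GC = 18/43 × 100 = 41.86%
Salt term: 16.6 × (-3) = -49.8
GC term: 0.41 × 41.86 = 17.163; length term: −600/43 = −13.953
Tm = 81.5 + (-49.8) + 17.163 − 13.953 = 34.91 → 34.9°C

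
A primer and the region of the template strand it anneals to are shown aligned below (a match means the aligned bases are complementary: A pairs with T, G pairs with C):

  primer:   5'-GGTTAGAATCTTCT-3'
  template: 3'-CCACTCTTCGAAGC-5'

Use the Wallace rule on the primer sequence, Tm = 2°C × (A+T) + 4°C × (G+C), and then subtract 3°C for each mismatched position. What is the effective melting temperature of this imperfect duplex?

Primer base counts: A=3, T=6, G=3, C=2 → A+T=9, G+C=5
Perfect-match Tm = 2(9) + 4(5) = 18 + 20 = 38°C
Mismatches (positions where the bases are not complementary): 3 (at positions 4, 9, 14)
Effective Tm = 38 − 3×3 = 38 − 9 = 29°C

29°C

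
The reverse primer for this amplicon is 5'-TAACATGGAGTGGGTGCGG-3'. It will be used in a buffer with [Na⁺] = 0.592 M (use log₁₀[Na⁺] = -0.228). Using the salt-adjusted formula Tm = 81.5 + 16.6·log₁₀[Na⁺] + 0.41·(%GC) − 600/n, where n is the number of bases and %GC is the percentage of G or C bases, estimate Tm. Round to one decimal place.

Length n = 19. Counting bases: T=4, C=2, G=9, A=4
G+C = 11, so %GC = 11/19 × 100 = 57.895%
Salt term: 16.6 × (-0.228) = -3.785
GC term: 0.41 × 57.895 = 23.737; length term: −600/19 = −31.579
Tm = 81.5 + (-3.785) + 23.737 − 31.579 = 69.873 → 69.9°C

69.9°C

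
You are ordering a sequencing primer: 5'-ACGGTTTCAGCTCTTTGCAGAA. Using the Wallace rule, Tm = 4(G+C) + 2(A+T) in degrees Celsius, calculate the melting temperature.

Base counts: C=5, G=5, A=5, T=7
AT pairs contribute 12, GC pairs contribute 10.
Tm = 2×12 + 4×10 = 64°C

64°C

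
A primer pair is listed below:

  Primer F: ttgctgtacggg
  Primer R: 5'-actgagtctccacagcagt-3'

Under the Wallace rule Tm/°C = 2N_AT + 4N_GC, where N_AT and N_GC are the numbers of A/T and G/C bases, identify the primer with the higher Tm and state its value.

Primer R, 58°C

Primer F: A+T=5, G+C=7 → Tm = 2(5)+4(7) = 38°C
Primer R: A+T=9, G+C=10 → Tm = 2(9)+4(10) = 58°C
38°C vs 58°C → primer R is higher.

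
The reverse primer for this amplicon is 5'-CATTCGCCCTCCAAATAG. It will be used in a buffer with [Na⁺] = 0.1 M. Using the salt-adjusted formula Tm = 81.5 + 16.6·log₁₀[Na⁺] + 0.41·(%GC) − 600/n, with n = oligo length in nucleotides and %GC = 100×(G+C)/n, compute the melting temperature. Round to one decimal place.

Length n = 18. A=5, G=2, C=7, T=4
G+C = 9, so %GC = 9/18 × 100 = 50%
Salt term: 16.6 × (-1) = -16.6
GC term: 0.41 × 50 = 20.5; length term: −600/18 = −33.333
Tm = 81.5 + (-16.6) + 20.5 − 33.333 = 52.067 → 52.1°C

52.1°C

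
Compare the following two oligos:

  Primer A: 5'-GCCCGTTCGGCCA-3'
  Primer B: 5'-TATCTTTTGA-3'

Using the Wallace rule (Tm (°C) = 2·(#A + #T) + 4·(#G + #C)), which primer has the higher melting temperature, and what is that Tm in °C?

Primer A, 46°C

Primer A: A+T=3, G+C=10 → Tm = 2(3)+4(10) = 46°C
Primer B: A+T=8, G+C=2 → Tm = 2(8)+4(2) = 24°C
46°C vs 24°C → primer A is higher.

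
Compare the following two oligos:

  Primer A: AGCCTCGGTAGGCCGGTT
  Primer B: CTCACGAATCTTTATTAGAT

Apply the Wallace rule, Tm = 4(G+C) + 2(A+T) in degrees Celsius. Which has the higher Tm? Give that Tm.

Primer A, 60°C

Primer A: A+T=6, G+C=12 → Tm = 2(6)+4(12) = 60°C
Primer B: A+T=14, G+C=6 → Tm = 2(14)+4(6) = 52°C
60°C vs 52°C → primer A is higher.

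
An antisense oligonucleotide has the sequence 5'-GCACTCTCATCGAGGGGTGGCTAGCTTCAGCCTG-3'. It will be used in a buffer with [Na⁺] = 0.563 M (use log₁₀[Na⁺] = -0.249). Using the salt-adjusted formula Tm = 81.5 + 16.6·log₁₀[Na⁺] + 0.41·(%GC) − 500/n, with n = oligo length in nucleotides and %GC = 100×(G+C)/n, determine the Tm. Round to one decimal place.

88.0°C

Length n = 34. Scanning the sequence gives G=11, C=10, T=8, A=5.
G+C = 21, so %GC = 21/34 × 100 = 61.765%
Salt term: 16.6 × (-0.249) = -4.133
GC term: 0.41 × 61.765 = 25.324; length term: −500/34 = −14.706
Tm = 81.5 + (-4.133) + 25.324 − 14.706 = 87.985 → 88.0°C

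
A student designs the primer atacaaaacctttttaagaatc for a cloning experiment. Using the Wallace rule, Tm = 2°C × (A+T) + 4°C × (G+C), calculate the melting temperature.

54°C

Counting bases: G=1, T=7, C=4, A=10
So N_AT = 17 and N_GC = 5.
Tm = 2×17 + 4×5 = 54°C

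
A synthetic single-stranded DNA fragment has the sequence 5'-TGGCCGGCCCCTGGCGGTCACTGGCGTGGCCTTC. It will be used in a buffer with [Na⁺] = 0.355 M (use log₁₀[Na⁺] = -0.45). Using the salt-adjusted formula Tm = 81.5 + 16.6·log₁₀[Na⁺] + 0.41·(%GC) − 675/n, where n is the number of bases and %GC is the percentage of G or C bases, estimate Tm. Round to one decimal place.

85.5°C

Length n = 34. Base counts: A=1, T=7, G=13, C=13
G+C = 26, so %GC = 26/34 × 100 = 76.471%
Salt term: 16.6 × (-0.45) = -7.47
GC term: 0.41 × 76.471 = 31.353; length term: −675/34 = −19.853
Tm = 81.5 + (-7.47) + 31.353 − 19.853 = 85.53 → 85.5°C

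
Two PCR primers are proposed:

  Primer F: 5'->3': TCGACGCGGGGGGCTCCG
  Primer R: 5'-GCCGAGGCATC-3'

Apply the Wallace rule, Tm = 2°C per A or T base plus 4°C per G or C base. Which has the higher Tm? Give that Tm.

Primer F: A+T=3, G+C=15 → Tm = 2(3)+4(15) = 66°C
Primer R: A+T=3, G+C=8 → Tm = 2(3)+4(8) = 38°C
66°C vs 38°C → primer F is higher.

Primer F, 66°C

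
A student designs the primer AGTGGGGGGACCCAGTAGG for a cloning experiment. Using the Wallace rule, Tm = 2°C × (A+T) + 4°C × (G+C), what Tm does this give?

64°C

Base counts: A=4, G=10, C=3, T=2
So N_AT = 6 and N_GC = 13.
Tm = 2×6 + 4×13 = 64°C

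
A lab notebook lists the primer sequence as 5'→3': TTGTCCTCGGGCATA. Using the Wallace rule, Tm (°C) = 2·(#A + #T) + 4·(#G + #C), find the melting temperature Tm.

Base counts: A=2, T=5, C=4, G=4
AT pairs contribute 7, GC pairs contribute 8.
Tm = 2(7) + 4(8) = 14 + 32 = 46°C

46°C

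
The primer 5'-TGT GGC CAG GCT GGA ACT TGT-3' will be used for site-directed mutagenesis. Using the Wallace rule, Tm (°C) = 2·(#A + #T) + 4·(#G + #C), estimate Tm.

66°C

Scanning the sequence gives C=4, T=6, G=8, A=3.
AT pairs contribute 9, GC pairs contribute 12.
Tm = 2×9 + 4×12 = 66°C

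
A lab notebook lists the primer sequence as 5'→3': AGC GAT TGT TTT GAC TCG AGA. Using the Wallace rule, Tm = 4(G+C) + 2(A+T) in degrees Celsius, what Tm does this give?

Base counts: A=5, G=6, C=3, T=7
A+T = 12, G+C = 9
Tm = 2(12) + 4(9) = 24 + 36 = 60°C

60°C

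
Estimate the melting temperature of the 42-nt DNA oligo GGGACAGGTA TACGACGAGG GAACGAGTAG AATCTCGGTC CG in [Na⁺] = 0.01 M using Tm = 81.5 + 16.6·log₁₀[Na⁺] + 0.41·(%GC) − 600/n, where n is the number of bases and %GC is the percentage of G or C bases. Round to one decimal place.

Length n = 42. Scanning the sequence gives C=8, T=6, A=12, G=16.
G+C = 24, so %GC = 24/42 × 100 = 57.143%
Salt term: 16.6 × (-2) = -33.2
GC term: 0.41 × 57.143 = 23.429; length term: −600/42 = −14.286
Tm = 81.5 + (-33.2) + 23.429 − 14.286 = 57.443 → 57.4°C

57.4°C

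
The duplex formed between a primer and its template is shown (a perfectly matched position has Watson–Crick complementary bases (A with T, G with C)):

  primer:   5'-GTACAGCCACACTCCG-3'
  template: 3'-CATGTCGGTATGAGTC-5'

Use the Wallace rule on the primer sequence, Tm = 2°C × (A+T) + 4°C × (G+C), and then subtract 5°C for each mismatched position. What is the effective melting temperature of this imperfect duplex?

42°C

Primer base counts: A=4, T=2, G=3, C=7 → A+T=6, G+C=10
Perfect-match Tm = 2(6) + 4(10) = 12 + 40 = 52°C
Mismatches (positions where the bases are not complementary): 2 (at positions 10, 15)
Effective Tm = 52 − 2×5 = 52 − 10 = 42°C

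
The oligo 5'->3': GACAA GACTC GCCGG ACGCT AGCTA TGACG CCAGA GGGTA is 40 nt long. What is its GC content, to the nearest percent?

A=11, T=5, G=13, C=11
G+C = 13 + 11 = 24 out of 40 bases
%GC = 24/40 × 100 = 60% ≈ 60%

60%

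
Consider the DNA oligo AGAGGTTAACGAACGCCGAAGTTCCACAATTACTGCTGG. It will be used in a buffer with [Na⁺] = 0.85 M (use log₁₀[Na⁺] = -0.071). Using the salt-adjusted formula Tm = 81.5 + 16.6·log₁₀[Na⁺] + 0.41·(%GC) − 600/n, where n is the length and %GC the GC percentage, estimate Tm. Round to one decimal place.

Length n = 39. Base counts: T=8, G=10, C=9, A=12
G+C = 19, so %GC = 19/39 × 100 = 48.718%
Salt term: 16.6 × (-0.071) = -1.179
GC term: 0.41 × 48.718 = 19.974; length term: −600/39 = −15.385
Tm = 81.5 + (-1.179) + 19.974 − 15.385 = 84.91 → 84.9°C

84.9°C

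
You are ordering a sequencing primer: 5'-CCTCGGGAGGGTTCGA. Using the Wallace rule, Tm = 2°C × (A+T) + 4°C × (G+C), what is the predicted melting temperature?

Scanning the sequence gives C=4, T=3, G=7, A=2.
A+T = 5, G+C = 11
Tm = 2×5 + 4×11 = 54°C

54°C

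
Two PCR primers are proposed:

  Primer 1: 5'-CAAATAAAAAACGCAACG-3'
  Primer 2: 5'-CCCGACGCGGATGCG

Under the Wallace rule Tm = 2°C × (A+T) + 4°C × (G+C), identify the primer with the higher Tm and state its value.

Primer 1: A+T=12, G+C=6 → Tm = 2(12)+4(6) = 48°C
Primer 2: A+T=3, G+C=12 → Tm = 2(3)+4(12) = 54°C
48°C vs 54°C → primer 2 is higher.

Primer 2, 54°C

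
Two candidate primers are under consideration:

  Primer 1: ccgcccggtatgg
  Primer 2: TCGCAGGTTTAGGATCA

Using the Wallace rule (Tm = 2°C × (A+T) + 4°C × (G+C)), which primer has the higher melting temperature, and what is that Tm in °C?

Primer 2, 50°C

Primer 1: A+T=3, G+C=10 → Tm = 2(3)+4(10) = 46°C
Primer 2: A+T=9, G+C=8 → Tm = 2(9)+4(8) = 50°C
46°C vs 50°C → primer 2 is higher.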